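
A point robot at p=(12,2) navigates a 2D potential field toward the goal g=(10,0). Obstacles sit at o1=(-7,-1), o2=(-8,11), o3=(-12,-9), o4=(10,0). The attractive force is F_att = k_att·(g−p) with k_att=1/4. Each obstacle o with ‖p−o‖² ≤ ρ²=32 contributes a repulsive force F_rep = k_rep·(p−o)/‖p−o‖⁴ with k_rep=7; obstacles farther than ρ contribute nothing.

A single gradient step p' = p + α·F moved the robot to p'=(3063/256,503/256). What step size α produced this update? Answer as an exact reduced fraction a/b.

α = 1/8

F_att = 1/4·(g−p) = 1/4·(-2,-2) = (-0.5000,-0.5000)
o1: d²=370 > ρ²=32 → inactive
o2: d²=481 > ρ²=32 → inactive
o3: d²=697 > ρ²=32 → inactive
o4: d²=8 ≤ ρ²=32; F_rep = 7·(2,2)/8² = (0.2188,0.2188)
F = F_att + ΣF_rep = (-0.2812,-0.2812)
Δp = p'−p = (-0.0352,-0.0352); α = Δx/Fx = (-9/256) / (-9/32) = 1/8
check: Δy/Fy = (-9/256) / (-9/32) = 1/8 ✓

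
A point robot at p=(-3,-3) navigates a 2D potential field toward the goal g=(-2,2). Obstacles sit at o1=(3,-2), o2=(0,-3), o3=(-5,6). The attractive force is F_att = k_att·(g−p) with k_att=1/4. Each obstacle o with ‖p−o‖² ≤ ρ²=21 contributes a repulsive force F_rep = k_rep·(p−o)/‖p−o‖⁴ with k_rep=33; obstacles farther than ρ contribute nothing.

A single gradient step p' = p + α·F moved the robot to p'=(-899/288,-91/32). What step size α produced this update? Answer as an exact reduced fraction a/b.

F_att = 1/4·(g−p) = 1/4·(1,5) = (0.2500,1.2500)
o1: d²=37 > ρ²=21 → inactive
o2: d²=9 ≤ ρ²=21; F_rep = 33·(-3,0)/9² = (-1.2222,0.0000)
o3: d²=85 > ρ²=21 → inactive
F = F_att + ΣF_rep = (-0.9722,1.2500)
Δp = p'−p = (-0.1215,0.1562); α = Δx/Fx = (-35/288) / (-35/36) = 1/8
check: Δy/Fy = (5/32) / (5/4) = 1/8 ✓

α = 1/8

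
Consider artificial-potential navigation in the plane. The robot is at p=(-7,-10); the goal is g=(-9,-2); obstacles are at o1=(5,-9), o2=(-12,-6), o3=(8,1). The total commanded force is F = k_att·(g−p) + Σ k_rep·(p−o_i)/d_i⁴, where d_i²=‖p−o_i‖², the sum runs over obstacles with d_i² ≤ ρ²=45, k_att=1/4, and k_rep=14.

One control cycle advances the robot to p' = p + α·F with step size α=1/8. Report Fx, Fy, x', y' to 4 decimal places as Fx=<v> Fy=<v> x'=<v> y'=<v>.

F_att = 1/4·(g−p) = 1/4·(-2,8) = (-0.5000,2.0000)
o1: d²=145 > ρ²=45 → inactive
o2: d²=41 ≤ ρ²=45; F_rep = 14·(5,-4)/41² = (0.0416,-0.0333)
o3: d²=346 > ρ²=45 → inactive
F = F_att + ΣF_rep = (-0.4584,1.9667)
p' = p + 1/8·F = (-7.0573,-9.7542)

Fx=-0.4584 Fy=1.9667 x'=-7.0573 y'=-9.7542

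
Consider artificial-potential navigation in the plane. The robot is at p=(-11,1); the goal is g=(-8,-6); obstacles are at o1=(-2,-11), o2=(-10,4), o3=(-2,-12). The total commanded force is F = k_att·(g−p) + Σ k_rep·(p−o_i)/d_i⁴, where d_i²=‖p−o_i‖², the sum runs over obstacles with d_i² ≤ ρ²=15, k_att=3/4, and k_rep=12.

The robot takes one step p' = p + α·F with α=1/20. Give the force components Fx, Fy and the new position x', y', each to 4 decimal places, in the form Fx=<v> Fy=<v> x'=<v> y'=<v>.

Fx=2.1300 Fy=-5.6100 x'=-10.8935 y'=0.7195

F_att = 3/4·(g−p) = 3/4·(3,-7) = (2.2500,-5.2500)
o1: d²=225 > ρ²=15 → inactive
o2: d²=10 ≤ ρ²=15; F_rep = 12·(-1,-3)/10² = (-0.1200,-0.3600)
o3: d²=250 > ρ²=15 → inactive
F = F_att + ΣF_rep = (2.1300,-5.6100)
p' = p + 1/20·F = (-10.8935,0.7195)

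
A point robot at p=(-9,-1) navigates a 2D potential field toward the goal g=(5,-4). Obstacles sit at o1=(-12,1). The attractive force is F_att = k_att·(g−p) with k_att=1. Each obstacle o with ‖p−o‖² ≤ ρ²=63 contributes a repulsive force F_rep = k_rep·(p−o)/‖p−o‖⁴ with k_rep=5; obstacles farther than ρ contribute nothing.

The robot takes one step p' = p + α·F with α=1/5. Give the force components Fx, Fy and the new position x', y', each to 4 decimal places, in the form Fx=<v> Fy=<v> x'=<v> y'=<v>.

F_att = 1·(g−p) = 1·(14,-3) = (14.0000,-3.0000)
o1: d²=13 ≤ ρ²=63; F_rep = 5·(3,-2)/13² = (0.0888,-0.0592)
F = F_att + ΣF_rep = (14.0888,-3.0592)
p' = p + 1/5·F = (-6.1822,-1.6118)

Fx=14.0888 Fy=-3.0592 x'=-6.1822 y'=-1.6118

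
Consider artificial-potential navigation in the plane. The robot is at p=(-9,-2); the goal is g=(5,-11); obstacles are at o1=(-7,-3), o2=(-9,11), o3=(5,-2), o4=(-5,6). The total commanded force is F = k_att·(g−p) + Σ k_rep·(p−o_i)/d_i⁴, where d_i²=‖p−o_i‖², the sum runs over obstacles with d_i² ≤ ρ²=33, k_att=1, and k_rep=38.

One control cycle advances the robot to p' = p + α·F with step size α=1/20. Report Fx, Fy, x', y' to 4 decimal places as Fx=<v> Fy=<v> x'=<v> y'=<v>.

F_att = 1·(g−p) = 1·(14,-9) = (14.0000,-9.0000)
o1: d²=5 ≤ ρ²=33; F_rep = 38·(-2,1)/5² = (-3.0400,1.5200)
o2: d²=169 > ρ²=33 → inactive
o3: d²=196 > ρ²=33 → inactive
o4: d²=80 > ρ²=33 → inactive
F = F_att + ΣF_rep = (10.9600,-7.4800)
p' = p + 1/20·F = (-8.4520,-2.3740)

Fx=10.9600 Fy=-7.4800 x'=-8.4520 y'=-2.3740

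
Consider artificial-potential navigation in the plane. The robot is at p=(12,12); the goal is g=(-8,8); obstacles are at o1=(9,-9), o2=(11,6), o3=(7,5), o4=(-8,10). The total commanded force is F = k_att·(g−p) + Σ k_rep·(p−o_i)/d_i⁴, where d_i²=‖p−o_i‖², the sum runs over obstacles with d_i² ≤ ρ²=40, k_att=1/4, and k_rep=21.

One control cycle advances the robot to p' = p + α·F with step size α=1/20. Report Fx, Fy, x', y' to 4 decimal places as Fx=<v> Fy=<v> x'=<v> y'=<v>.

Fx=-4.9847 Fy=-0.9080 x'=11.7508 y'=11.9546

F_att = 1/4·(g−p) = 1/4·(-20,-4) = (-5.0000,-1.0000)
o1: d²=450 > ρ²=40 → inactive
o2: d²=37 ≤ ρ²=40; F_rep = 21·(1,6)/37² = (0.0153,0.0920)
o3: d²=74 > ρ²=40 → inactive
o4: d²=404 > ρ²=40 → inactive
F = F_att + ΣF_rep = (-4.9847,-0.9080)
p' = p + 1/20·F = (11.7508,11.9546)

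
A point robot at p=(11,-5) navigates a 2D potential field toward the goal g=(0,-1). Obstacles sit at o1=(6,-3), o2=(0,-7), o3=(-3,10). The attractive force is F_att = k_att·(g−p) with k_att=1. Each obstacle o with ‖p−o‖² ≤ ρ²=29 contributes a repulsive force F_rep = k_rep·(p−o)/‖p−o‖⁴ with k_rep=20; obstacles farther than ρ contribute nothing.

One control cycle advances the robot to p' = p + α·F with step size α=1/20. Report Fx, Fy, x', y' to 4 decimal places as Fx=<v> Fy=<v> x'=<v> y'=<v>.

Fx=-10.8811 Fy=3.9524 x'=10.4559 y'=-4.8024

F_att = 1·(g−p) = 1·(-11,4) = (-11.0000,4.0000)
o1: d²=29 ≤ ρ²=29; F_rep = 20·(5,-2)/29² = (0.1189,-0.0476)
o2: d²=125 > ρ²=29 → inactive
o3: d²=421 > ρ²=29 → inactive
F = F_att + ΣF_rep = (-10.8811,3.9524)
p' = p + 1/20·F = (10.4559,-4.8024)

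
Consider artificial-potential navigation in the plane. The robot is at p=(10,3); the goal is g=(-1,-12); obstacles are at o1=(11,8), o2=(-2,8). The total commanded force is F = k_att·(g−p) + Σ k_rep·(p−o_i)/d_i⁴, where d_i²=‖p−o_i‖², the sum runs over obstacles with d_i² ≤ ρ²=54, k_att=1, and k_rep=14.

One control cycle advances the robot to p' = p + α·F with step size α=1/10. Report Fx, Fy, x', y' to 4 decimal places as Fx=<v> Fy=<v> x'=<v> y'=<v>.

Fx=-11.0207 Fy=-15.1036 x'=8.8979 y'=1.4896

F_att = 1·(g−p) = 1·(-11,-15) = (-11.0000,-15.0000)
o1: d²=26 ≤ ρ²=54; F_rep = 14·(-1,-5)/26² = (-0.0207,-0.1036)
o2: d²=169 > ρ²=54 → inactive
F = F_att + ΣF_rep = (-11.0207,-15.1036)
p' = p + 1/10·F = (8.8979,1.4896)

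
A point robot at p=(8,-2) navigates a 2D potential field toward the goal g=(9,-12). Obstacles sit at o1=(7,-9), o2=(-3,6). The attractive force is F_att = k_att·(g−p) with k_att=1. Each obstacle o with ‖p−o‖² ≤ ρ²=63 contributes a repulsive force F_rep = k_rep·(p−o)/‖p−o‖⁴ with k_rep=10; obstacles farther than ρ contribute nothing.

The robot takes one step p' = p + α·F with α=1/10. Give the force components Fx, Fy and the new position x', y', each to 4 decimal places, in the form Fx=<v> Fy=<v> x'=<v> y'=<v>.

F_att = 1·(g−p) = 1·(1,-10) = (1.0000,-10.0000)
o1: d²=50 ≤ ρ²=63; F_rep = 10·(1,7)/50² = (0.0040,0.0280)
o2: d²=185 > ρ²=63 → inactive
F = F_att + ΣF_rep = (1.0040,-9.9720)
p' = p + 1/10·F = (8.1004,-2.9972)

Fx=1.0040 Fy=-9.9720 x'=8.1004 y'=-2.9972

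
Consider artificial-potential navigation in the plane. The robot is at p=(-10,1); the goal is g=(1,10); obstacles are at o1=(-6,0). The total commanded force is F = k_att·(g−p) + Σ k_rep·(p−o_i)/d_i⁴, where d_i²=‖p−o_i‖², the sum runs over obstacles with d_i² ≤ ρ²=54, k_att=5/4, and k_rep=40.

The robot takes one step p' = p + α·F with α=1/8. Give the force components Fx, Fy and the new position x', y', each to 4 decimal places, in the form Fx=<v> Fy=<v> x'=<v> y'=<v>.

F_att = 5/4·(g−p) = 5/4·(11,9) = (13.7500,11.2500)
o1: d²=17 ≤ ρ²=54; F_rep = 40·(-4,1)/17² = (-0.5536,0.1384)
F = F_att + ΣF_rep = (13.1964,11.3884)
p' = p + 1/8·F = (-8.3505,2.4236)

Fx=13.1964 Fy=11.3884 x'=-8.3505 y'=2.4236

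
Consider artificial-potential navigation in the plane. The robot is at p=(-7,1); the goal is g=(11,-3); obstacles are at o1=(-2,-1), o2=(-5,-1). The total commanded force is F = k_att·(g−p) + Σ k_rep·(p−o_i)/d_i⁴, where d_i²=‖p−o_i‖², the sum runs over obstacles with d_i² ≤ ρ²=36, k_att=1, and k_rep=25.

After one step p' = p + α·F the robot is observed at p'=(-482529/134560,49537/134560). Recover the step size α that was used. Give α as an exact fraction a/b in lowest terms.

α = 1/5

F_att = 1·(g−p) = 1·(18,-4) = (18.0000,-4.0000)
o1: d²=29 ≤ ρ²=36; F_rep = 25·(-5,2)/29² = (-0.1486,0.0595)
o2: d²=8 ≤ ρ²=36; F_rep = 25·(-2,2)/8² = (-0.7812,0.7812)
F = F_att + ΣF_rep = (17.0701,-3.1593)
Δp = p'−p = (3.4140,-0.6319); α = Δx/Fx = (459391/134560) / (459391/26912) = 1/5
check: Δy/Fy = (-85023/134560) / (-85023/26912) = 1/5 ✓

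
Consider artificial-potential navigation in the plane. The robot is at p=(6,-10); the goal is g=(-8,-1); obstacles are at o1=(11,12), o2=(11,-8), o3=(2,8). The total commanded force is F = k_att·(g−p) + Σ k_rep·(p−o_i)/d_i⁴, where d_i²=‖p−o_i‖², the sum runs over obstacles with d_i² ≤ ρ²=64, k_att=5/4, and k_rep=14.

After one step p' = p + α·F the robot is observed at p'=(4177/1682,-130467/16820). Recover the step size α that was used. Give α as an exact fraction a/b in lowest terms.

α = 1/5

F_att = 5/4·(g−p) = 5/4·(-14,9) = (-17.5000,11.2500)
o1: d²=509 > ρ²=64 → inactive
o2: d²=29 ≤ ρ²=64; F_rep = 14·(-5,-2)/29² = (-0.0832,-0.0333)
o3: d²=340 > ρ²=64 → inactive
F = F_att + ΣF_rep = (-17.5832,11.2167)
Δp = p'−p = (-3.5166,2.2433); α = Δx/Fx = (-5915/1682) / (-29575/1682) = 1/5
check: Δy/Fy = (37733/16820) / (37733/3364) = 1/5 ✓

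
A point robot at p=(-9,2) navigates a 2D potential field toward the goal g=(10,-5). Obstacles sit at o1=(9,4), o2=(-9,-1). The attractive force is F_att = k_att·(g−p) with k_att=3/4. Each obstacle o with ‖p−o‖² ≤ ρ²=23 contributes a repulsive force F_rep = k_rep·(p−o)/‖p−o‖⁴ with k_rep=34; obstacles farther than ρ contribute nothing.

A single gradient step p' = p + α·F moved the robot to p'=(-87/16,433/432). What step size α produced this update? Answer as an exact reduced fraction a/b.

α = 1/4

F_att = 3/4·(g−p) = 3/4·(19,-7) = (14.2500,-5.2500)
o1: d²=328 > ρ²=23 → inactive
o2: d²=9 ≤ ρ²=23; F_rep = 34·(0,3)/9² = (0.0000,1.2593)
F = F_att + ΣF_rep = (14.2500,-3.9907)
Δp = p'−p = (3.5625,-0.9977); α = Δx/Fx = (57/16) / (57/4) = 1/4
check: Δy/Fy = (-431/432) / (-431/108) = 1/4 ✓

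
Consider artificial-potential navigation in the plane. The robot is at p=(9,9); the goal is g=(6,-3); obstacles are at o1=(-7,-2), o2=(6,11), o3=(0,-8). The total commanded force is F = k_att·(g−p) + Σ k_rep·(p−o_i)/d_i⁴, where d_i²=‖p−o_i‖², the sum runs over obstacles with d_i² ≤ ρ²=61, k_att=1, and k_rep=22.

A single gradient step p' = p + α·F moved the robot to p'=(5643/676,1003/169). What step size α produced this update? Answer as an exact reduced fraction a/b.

α = 1/4

F_att = 1·(g−p) = 1·(-3,-12) = (-3.0000,-12.0000)
o1: d²=377 > ρ²=61 → inactive
o2: d²=13 ≤ ρ²=61; F_rep = 22·(3,-2)/13² = (0.3905,-0.2604)
o3: d²=370 > ρ²=61 → inactive
F = F_att + ΣF_rep = (-2.6095,-12.2604)
Δp = p'−p = (-0.6524,-3.0651); α = Δx/Fx = (-441/676) / (-441/169) = 1/4
check: Δy/Fy = (-518/169) / (-2072/169) = 1/4 ✓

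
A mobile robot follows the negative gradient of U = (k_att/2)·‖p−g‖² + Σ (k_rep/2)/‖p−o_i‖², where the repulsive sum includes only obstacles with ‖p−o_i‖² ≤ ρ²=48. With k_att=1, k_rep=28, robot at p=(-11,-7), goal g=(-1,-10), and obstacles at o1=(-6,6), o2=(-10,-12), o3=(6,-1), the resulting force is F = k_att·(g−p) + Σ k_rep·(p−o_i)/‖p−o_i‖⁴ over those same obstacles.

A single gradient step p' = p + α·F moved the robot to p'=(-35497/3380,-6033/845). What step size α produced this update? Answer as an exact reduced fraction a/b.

α = 1/20

F_att = 1·(g−p) = 1·(10,-3) = (10.0000,-3.0000)
o1: d²=194 > ρ²=48 → inactive
o2: d²=26 ≤ ρ²=48; F_rep = 28·(-1,5)/26² = (-0.0414,0.2071)
o3: d²=325 > ρ²=48 → inactive
F = F_att + ΣF_rep = (9.9586,-2.7929)
Δp = p'−p = (0.4979,-0.1396); α = Δx/Fx = (1683/3380) / (1683/169) = 1/20
check: Δy/Fy = (-118/845) / (-472/169) = 1/20 ✓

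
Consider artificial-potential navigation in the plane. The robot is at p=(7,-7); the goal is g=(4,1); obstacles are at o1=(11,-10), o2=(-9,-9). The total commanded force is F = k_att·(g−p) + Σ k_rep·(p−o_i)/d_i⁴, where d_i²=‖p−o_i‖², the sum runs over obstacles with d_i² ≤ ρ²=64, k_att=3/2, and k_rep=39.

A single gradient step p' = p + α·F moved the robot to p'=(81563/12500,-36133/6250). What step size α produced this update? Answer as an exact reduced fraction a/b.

α = 1/10

F_att = 3/2·(g−p) = 3/2·(-3,8) = (-4.5000,12.0000)
o1: d²=25 ≤ ρ²=64; F_rep = 39·(-4,3)/25² = (-0.2496,0.1872)
o2: d²=260 > ρ²=64 → inactive
F = F_att + ΣF_rep = (-4.7496,12.1872)
Δp = p'−p = (-0.4750,1.2187); α = Δx/Fx = (-5937/12500) / (-5937/1250) = 1/10
check: Δy/Fy = (7617/6250) / (7617/625) = 1/10 ✓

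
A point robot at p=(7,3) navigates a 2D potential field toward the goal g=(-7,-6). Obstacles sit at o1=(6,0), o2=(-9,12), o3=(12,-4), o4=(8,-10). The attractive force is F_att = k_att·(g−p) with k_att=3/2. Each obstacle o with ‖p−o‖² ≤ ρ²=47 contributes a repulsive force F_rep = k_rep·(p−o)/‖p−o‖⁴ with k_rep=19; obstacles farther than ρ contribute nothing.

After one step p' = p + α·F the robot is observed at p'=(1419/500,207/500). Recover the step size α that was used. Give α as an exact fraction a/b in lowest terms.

F_att = 3/2·(g−p) = 3/2·(-14,-9) = (-21.0000,-13.5000)
o1: d²=10 ≤ ρ²=47; F_rep = 19·(1,3)/10² = (0.1900,0.5700)
o2: d²=337 > ρ²=47 → inactive
o3: d²=74 > ρ²=47 → inactive
o4: d²=170 > ρ²=47 → inactive
F = F_att + ΣF_rep = (-20.8100,-12.9300)
Δp = p'−p = (-4.1620,-2.5860); α = Δx/Fx = (-2081/500) / (-2081/100) = 1/5
check: Δy/Fy = (-1293/500) / (-1293/100) = 1/5 ✓

α = 1/5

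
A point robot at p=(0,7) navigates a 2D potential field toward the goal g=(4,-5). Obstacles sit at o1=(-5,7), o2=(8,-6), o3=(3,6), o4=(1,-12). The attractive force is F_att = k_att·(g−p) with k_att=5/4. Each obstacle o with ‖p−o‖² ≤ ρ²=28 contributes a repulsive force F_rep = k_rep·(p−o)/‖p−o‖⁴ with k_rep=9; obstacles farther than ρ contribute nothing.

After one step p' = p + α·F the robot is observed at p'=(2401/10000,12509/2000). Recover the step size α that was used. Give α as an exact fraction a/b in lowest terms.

F_att = 5/4·(g−p) = 5/4·(4,-12) = (5.0000,-15.0000)
o1: d²=25 ≤ ρ²=28; F_rep = 9·(5,0)/25² = (0.0720,0.0000)
o2: d²=233 > ρ²=28 → inactive
o3: d²=10 ≤ ρ²=28; F_rep = 9·(-3,1)/10² = (-0.2700,0.0900)
o4: d²=362 > ρ²=28 → inactive
F = F_att + ΣF_rep = (4.8020,-14.9100)
Δp = p'−p = (0.2401,-0.7455); α = Δx/Fx = (2401/10000) / (2401/500) = 1/20
check: Δy/Fy = (-1491/2000) / (-1491/100) = 1/20 ✓

α = 1/20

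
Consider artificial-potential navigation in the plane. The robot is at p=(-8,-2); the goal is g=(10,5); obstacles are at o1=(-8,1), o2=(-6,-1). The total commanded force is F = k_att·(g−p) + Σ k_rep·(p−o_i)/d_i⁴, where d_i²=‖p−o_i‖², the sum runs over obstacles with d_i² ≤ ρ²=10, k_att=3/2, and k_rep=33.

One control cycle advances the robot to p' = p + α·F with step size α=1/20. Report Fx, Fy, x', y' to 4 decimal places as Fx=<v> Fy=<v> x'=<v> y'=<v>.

F_att = 3/2·(g−p) = 3/2·(18,7) = (27.0000,10.5000)
o1: d²=9 ≤ ρ²=10; F_rep = 33·(0,-3)/9² = (0.0000,-1.2222)
o2: d²=5 ≤ ρ²=10; F_rep = 33·(-2,-1)/5² = (-2.6400,-1.3200)
F = F_att + ΣF_rep = (24.3600,7.9578)
p' = p + 1/20·F = (-6.7820,-1.6021)

Fx=24.3600 Fy=7.9578 x'=-6.7820 y'=-1.6021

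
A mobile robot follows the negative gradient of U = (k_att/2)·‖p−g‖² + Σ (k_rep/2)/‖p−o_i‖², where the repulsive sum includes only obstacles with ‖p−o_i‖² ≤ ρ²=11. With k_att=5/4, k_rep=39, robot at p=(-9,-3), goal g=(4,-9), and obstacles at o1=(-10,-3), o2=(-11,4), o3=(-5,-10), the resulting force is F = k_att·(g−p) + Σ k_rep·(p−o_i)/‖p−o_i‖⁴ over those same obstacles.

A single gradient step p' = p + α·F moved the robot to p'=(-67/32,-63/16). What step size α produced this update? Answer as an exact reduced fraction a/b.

F_att = 5/4·(g−p) = 5/4·(13,-6) = (16.2500,-7.5000)
o1: d²=1 ≤ ρ²=11; F_rep = 39·(1,0)/1² = (39.0000,0.0000)
o2: d²=53 > ρ²=11 → inactive
o3: d²=65 > ρ²=11 → inactive
F = F_att + ΣF_rep = (55.2500,-7.5000)
Δp = p'−p = (6.9062,-0.9375); α = Δx/Fx = (221/32) / (221/4) = 1/8
check: Δy/Fy = (-15/16) / (-15/2) = 1/8 ✓

α = 1/8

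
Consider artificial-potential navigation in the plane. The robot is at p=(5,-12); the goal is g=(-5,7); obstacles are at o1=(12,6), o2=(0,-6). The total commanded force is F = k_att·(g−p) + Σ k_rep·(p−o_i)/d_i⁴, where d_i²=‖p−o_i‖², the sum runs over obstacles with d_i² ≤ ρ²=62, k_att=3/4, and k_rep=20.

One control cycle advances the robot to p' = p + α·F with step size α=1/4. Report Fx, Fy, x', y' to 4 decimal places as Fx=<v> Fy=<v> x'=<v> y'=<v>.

F_att = 3/4·(g−p) = 3/4·(-10,19) = (-7.5000,14.2500)
o1: d²=373 > ρ²=62 → inactive
o2: d²=61 ≤ ρ²=62; F_rep = 20·(5,-6)/61² = (0.0269,-0.0322)
F = F_att + ΣF_rep = (-7.4731,14.2178)
p' = p + 1/4·F = (3.1317,-8.4456)

Fx=-7.4731 Fy=14.2178 x'=3.1317 y'=-8.4456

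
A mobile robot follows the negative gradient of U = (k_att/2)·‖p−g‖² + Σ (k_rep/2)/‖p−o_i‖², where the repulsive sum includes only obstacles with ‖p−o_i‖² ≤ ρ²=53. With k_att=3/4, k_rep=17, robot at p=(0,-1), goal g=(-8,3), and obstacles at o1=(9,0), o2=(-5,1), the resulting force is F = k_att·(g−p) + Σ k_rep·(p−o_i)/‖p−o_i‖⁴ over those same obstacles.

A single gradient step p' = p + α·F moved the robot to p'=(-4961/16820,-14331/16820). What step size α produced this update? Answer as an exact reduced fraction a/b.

α = 1/20

F_att = 3/4·(g−p) = 3/4·(-8,4) = (-6.0000,3.0000)
o1: d²=82 > ρ²=53 → inactive
o2: d²=29 ≤ ρ²=53; F_rep = 17·(5,-2)/29² = (0.1011,-0.0404)
F = F_att + ΣF_rep = (-5.8989,2.9596)
Δp = p'−p = (-0.2949,0.1480); α = Δx/Fx = (-4961/16820) / (-4961/841) = 1/20
check: Δy/Fy = (2489/16820) / (2489/841) = 1/20 ✓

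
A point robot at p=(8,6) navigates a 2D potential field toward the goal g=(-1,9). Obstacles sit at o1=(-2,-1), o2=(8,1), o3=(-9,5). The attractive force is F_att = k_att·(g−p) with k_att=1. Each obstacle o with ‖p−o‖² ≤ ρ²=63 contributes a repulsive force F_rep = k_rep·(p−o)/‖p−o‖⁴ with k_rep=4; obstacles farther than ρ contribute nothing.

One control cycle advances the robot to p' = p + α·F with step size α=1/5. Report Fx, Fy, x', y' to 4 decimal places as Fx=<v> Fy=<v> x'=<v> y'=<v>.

Fx=-9.0000 Fy=3.0320 x'=6.2000 y'=6.6064

F_att = 1·(g−p) = 1·(-9,3) = (-9.0000,3.0000)
o1: d²=149 > ρ²=63 → inactive
o2: d²=25 ≤ ρ²=63; F_rep = 4·(0,5)/25² = (0.0000,0.0320)
o3: d²=290 > ρ²=63 → inactive
F = F_att + ΣF_rep = (-9.0000,3.0320)
p' = p + 1/5·F = (6.2000,6.6064)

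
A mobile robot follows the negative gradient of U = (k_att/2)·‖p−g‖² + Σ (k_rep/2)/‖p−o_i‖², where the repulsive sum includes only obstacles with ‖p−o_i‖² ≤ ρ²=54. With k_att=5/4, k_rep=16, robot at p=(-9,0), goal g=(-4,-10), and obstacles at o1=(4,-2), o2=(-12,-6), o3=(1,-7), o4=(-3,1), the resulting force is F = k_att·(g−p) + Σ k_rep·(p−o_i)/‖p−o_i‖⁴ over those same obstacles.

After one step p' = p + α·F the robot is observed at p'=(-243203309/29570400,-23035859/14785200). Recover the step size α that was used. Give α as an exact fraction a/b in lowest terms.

F_att = 5/4·(g−p) = 5/4·(5,-10) = (6.2500,-12.5000)
o1: d²=173 > ρ²=54 → inactive
o2: d²=45 ≤ ρ²=54; F_rep = 16·(3,6)/45² = (0.0237,0.0474)
o3: d²=149 > ρ²=54 → inactive
o4: d²=37 ≤ ρ²=54; F_rep = 16·(-6,-1)/37² = (-0.0701,-0.0117)
F = F_att + ΣF_rep = (6.2036,-12.4643)
Δp = p'−p = (0.7754,-1.5580); α = Δx/Fx = (22930291/29570400) / (22930291/3696300) = 1/8
check: Δy/Fy = (-23035859/14785200) / (-23035859/1848150) = 1/8 ✓

α = 1/8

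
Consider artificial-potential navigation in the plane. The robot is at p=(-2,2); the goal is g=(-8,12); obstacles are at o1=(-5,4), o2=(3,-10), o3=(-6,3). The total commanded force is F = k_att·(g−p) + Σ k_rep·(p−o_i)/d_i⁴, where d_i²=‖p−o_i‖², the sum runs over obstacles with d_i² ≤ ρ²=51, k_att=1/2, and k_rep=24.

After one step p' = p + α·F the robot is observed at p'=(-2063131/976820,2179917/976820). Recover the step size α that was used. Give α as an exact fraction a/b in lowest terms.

F_att = 1/2·(g−p) = 1/2·(-6,10) = (-3.0000,5.0000)
o1: d²=13 ≤ ρ²=51; F_rep = 24·(3,-2)/13² = (0.4260,-0.2840)
o2: d²=169 > ρ²=51 → inactive
o3: d²=17 ≤ ρ²=51; F_rep = 24·(4,-1)/17² = (0.3322,-0.0830)
F = F_att + ΣF_rep = (-2.2418,4.6329)
Δp = p'−p = (-0.1121,0.2316); α = Δx/Fx = (-109491/976820) / (-109491/48841) = 1/20
check: Δy/Fy = (226277/976820) / (226277/48841) = 1/20 ✓

α = 1/20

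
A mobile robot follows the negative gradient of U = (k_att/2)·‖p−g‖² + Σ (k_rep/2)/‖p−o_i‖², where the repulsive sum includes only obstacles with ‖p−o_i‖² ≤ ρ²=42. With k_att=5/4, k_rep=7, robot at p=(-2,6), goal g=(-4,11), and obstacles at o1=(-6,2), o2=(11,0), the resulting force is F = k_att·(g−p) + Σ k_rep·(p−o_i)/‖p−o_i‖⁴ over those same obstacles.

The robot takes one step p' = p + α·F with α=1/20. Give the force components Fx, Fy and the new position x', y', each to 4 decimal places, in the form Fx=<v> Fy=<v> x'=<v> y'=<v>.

F_att = 5/4·(g−p) = 5/4·(-2,5) = (-2.5000,6.2500)
o1: d²=32 ≤ ρ²=42; F_rep = 7·(4,4)/32² = (0.0273,0.0273)
o2: d²=205 > ρ²=42 → inactive
F = F_att + ΣF_rep = (-2.4727,6.2773)
p' = p + 1/20·F = (-2.1236,6.3139)

Fx=-2.4727 Fy=6.2773 x'=-2.1236 y'=6.3139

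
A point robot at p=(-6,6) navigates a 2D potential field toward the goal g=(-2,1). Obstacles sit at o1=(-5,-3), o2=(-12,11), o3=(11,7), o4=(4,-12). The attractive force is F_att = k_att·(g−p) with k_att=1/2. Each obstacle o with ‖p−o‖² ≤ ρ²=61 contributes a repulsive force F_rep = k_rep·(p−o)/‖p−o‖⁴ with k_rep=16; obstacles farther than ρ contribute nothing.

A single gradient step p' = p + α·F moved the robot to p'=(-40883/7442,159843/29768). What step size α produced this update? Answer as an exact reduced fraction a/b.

F_att = 1/2·(g−p) = 1/2·(4,-5) = (2.0000,-2.5000)
o1: d²=82 > ρ²=61 → inactive
o2: d²=61 ≤ ρ²=61; F_rep = 16·(6,-5)/61² = (0.0258,-0.0215)
o3: d²=290 > ρ²=61 → inactive
o4: d²=424 > ρ²=61 → inactive
F = F_att + ΣF_rep = (2.0258,-2.5215)
Δp = p'−p = (0.5064,-0.6304); α = Δx/Fx = (3769/7442) / (7538/3721) = 1/4
check: Δy/Fy = (-18765/29768) / (-18765/7442) = 1/4 ✓

α = 1/4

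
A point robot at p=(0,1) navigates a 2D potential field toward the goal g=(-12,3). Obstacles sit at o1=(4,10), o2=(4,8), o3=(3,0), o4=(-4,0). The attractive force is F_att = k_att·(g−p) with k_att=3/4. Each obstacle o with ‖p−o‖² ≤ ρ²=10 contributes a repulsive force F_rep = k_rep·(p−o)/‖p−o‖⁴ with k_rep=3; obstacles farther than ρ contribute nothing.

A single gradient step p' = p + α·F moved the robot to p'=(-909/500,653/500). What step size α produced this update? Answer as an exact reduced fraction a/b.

α = 1/5

F_att = 3/4·(g−p) = 3/4·(-12,2) = (-9.0000,1.5000)
o1: d²=97 > ρ²=10 → inactive
o2: d²=65 > ρ²=10 → inactive
o3: d²=10 ≤ ρ²=10; F_rep = 3·(-3,1)/10² = (-0.0900,0.0300)
o4: d²=17 > ρ²=10 → inactive
F = F_att + ΣF_rep = (-9.0900,1.5300)
Δp = p'−p = (-1.8180,0.3060); α = Δx/Fx = (-909/500) / (-909/100) = 1/5
check: Δy/Fy = (153/500) / (153/100) = 1/5 ✓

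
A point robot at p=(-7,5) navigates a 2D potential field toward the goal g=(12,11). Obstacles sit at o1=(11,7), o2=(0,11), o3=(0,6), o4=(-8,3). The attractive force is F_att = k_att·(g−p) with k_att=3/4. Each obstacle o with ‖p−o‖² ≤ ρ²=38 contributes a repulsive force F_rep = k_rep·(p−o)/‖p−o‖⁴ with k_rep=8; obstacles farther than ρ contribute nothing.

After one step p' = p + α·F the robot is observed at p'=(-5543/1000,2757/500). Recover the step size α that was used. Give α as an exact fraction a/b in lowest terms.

α = 1/10

F_att = 3/4·(g−p) = 3/4·(19,6) = (14.2500,4.5000)
o1: d²=328 > ρ²=38 → inactive
o2: d²=85 > ρ²=38 → inactive
o3: d²=50 > ρ²=38 → inactive
o4: d²=5 ≤ ρ²=38; F_rep = 8·(1,2)/5² = (0.3200,0.6400)
F = F_att + ΣF_rep = (14.5700,5.1400)
Δp = p'−p = (1.4570,0.5140); α = Δx/Fx = (1457/1000) / (1457/100) = 1/10
check: Δy/Fy = (257/500) / (257/50) = 1/10 ✓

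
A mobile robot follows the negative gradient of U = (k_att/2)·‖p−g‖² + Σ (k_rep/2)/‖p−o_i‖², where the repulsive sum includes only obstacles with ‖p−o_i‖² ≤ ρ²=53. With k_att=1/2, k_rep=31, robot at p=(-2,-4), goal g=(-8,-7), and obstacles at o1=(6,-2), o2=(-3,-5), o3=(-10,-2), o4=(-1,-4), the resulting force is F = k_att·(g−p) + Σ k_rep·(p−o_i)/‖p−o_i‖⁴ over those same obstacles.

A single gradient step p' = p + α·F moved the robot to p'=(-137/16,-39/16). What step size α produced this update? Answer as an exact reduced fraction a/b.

F_att = 1/2·(g−p) = 1/2·(-6,-3) = (-3.0000,-1.5000)
o1: d²=68 > ρ²=53 → inactive
o2: d²=2 ≤ ρ²=53; F_rep = 31·(1,1)/2² = (7.7500,7.7500)
o3: d²=68 > ρ²=53 → inactive
o4: d²=1 ≤ ρ²=53; F_rep = 31·(-1,0)/1² = (-31.0000,0.0000)
F = F_att + ΣF_rep = (-26.2500,6.2500)
Δp = p'−p = (-6.5625,1.5625); α = Δx/Fx = (-105/16) / (-105/4) = 1/4
check: Δy/Fy = (25/16) / (25/4) = 1/4 ✓

α = 1/4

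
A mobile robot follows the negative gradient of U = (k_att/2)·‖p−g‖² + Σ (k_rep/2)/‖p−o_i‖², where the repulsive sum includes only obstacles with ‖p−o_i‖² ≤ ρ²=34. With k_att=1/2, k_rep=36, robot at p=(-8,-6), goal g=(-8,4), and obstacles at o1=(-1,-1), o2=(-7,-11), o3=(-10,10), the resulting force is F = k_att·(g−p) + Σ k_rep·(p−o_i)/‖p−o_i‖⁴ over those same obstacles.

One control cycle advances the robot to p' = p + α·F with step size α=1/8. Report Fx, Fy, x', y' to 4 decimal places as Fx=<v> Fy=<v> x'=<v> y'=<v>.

F_att = 1/2·(g−p) = 1/2·(0,10) = (0.0000,5.0000)
o1: d²=74 > ρ²=34 → inactive
o2: d²=26 ≤ ρ²=34; F_rep = 36·(-1,5)/26² = (-0.0533,0.2663)
o3: d²=260 > ρ²=34 → inactive
F = F_att + ΣF_rep = (-0.0533,5.2663)
p' = p + 1/8·F = (-8.0067,-5.3417)

Fx=-0.0533 Fy=5.2663 x'=-8.0067 y'=-5.3417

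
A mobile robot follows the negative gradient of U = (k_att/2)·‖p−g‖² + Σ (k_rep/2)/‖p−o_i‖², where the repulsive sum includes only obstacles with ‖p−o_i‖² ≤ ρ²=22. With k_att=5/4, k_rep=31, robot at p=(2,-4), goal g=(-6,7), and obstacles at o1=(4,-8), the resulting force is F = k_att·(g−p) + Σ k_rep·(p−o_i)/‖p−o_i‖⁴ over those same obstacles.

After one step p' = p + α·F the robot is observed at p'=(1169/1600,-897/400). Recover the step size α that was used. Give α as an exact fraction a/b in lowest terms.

α = 1/8

F_att = 5/4·(g−p) = 5/4·(-8,11) = (-10.0000,13.7500)
o1: d²=20 ≤ ρ²=22; F_rep = 31·(-2,4)/20² = (-0.1550,0.3100)
F = F_att + ΣF_rep = (-10.1550,14.0600)
Δp = p'−p = (-1.2694,1.7575); α = Δx/Fx = (-2031/1600) / (-2031/200) = 1/8
check: Δy/Fy = (703/400) / (703/50) = 1/8 ✓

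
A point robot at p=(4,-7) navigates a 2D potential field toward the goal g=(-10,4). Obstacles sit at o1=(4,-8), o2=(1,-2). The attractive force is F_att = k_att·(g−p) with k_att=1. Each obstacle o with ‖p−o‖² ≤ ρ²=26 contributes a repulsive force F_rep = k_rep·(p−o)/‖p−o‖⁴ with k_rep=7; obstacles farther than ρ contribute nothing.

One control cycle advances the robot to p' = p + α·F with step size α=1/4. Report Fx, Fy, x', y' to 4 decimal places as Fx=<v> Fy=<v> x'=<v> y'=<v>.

F_att = 1·(g−p) = 1·(-14,11) = (-14.0000,11.0000)
o1: d²=1 ≤ ρ²=26; F_rep = 7·(0,1)/1² = (0.0000,7.0000)
o2: d²=34 > ρ²=26 → inactive
F = F_att + ΣF_rep = (-14.0000,18.0000)
p' = p + 1/4·F = (0.5000,-2.5000)

Fx=-14.0000 Fy=18.0000 x'=0.5000 y'=-2.5000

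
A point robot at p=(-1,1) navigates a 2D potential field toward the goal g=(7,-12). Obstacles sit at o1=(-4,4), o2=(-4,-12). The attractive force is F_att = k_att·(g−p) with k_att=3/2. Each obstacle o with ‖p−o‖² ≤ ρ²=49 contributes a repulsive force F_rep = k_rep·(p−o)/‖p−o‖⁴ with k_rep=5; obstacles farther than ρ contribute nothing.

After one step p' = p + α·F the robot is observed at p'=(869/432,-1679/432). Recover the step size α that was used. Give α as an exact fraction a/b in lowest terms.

α = 1/4

F_att = 3/2·(g−p) = 3/2·(8,-13) = (12.0000,-19.5000)
o1: d²=18 ≤ ρ²=49; F_rep = 5·(3,-3)/18² = (0.0463,-0.0463)
o2: d²=178 > ρ²=49 → inactive
F = F_att + ΣF_rep = (12.0463,-19.5463)
Δp = p'−p = (3.0116,-4.8866); α = Δx/Fx = (1301/432) / (1301/108) = 1/4
check: Δy/Fy = (-2111/432) / (-2111/108) = 1/4 ✓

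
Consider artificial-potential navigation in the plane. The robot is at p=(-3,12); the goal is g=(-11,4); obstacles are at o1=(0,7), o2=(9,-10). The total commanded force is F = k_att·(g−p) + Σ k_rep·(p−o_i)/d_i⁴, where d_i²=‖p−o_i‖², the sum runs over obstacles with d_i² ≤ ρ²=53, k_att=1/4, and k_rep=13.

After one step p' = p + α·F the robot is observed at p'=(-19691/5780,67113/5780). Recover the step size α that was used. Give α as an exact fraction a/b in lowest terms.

F_att = 1/4·(g−p) = 1/4·(-8,-8) = (-2.0000,-2.0000)
o1: d²=34 ≤ ρ²=53; F_rep = 13·(-3,5)/34² = (-0.0337,0.0562)
o2: d²=628 > ρ²=53 → inactive
F = F_att + ΣF_rep = (-2.0337,-1.9438)
Δp = p'−p = (-0.4067,-0.3888); α = Δx/Fx = (-2351/5780) / (-2351/1156) = 1/5
check: Δy/Fy = (-2247/5780) / (-2247/1156) = 1/5 ✓

α = 1/5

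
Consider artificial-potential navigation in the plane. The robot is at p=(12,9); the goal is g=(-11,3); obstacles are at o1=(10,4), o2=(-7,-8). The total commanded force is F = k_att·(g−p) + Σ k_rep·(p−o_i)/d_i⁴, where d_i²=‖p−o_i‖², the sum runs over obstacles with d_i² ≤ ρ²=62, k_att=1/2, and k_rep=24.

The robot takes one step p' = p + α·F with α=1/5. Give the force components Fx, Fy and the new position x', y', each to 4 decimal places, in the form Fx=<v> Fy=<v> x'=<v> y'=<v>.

F_att = 1/2·(g−p) = 1/2·(-23,-6) = (-11.5000,-3.0000)
o1: d²=29 ≤ ρ²=62; F_rep = 24·(2,5)/29² = (0.0571,0.1427)
o2: d²=650 > ρ²=62 → inactive
F = F_att + ΣF_rep = (-11.4429,-2.8573)
p' = p + 1/5·F = (9.7114,8.4285)

Fx=-11.4429 Fy=-2.8573 x'=9.7114 y'=8.4285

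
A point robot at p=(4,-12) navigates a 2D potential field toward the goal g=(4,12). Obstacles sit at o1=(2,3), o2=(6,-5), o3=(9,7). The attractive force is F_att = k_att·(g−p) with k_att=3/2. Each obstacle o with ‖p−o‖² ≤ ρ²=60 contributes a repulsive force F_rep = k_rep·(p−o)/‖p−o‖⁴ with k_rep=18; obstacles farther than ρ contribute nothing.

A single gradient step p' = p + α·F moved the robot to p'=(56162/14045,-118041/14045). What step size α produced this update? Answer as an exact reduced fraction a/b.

α = 1/10

F_att = 3/2·(g−p) = 3/2·(0,24) = (0.0000,36.0000)
o1: d²=229 > ρ²=60 → inactive
o2: d²=53 ≤ ρ²=60; F_rep = 18·(-2,-7)/53² = (-0.0128,-0.0449)
o3: d²=386 > ρ²=60 → inactive
F = F_att + ΣF_rep = (-0.0128,35.9551)
Δp = p'−p = (-0.0013,3.5955); α = Δx/Fx = (-18/14045) / (-36/2809) = 1/10
check: Δy/Fy = (50499/14045) / (100998/2809) = 1/10 ✓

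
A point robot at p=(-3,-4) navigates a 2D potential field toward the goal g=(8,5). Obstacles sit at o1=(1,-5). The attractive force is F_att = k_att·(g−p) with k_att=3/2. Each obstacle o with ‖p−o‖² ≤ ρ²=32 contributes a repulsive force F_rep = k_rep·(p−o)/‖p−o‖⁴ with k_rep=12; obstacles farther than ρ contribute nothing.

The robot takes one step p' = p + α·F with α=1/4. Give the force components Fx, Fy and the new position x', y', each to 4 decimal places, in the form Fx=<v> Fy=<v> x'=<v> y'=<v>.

Fx=16.3339 Fy=13.5415 x'=1.0835 y'=-0.6146

F_att = 3/2·(g−p) = 3/2·(11,9) = (16.5000,13.5000)
o1: d²=17 ≤ ρ²=32; F_rep = 12·(-4,1)/17² = (-0.1661,0.0415)
F = F_att + ΣF_rep = (16.3339,13.5415)
p' = p + 1/4·F = (1.0835,-0.6146)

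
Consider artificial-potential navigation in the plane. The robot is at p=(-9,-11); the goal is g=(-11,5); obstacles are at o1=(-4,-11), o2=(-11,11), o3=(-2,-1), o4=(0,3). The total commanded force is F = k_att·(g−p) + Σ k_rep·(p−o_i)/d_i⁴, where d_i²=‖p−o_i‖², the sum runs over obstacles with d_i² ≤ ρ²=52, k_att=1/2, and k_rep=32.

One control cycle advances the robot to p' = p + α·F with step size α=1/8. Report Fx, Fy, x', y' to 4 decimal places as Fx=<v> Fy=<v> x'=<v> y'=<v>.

F_att = 1/2·(g−p) = 1/2·(-2,16) = (-1.0000,8.0000)
o1: d²=25 ≤ ρ²=52; F_rep = 32·(-5,0)/25² = (-0.2560,0.0000)
o2: d²=488 > ρ²=52 → inactive
o3: d²=149 > ρ²=52 → inactive
o4: d²=277 > ρ²=52 → inactive
F = F_att + ΣF_rep = (-1.2560,8.0000)
p' = p + 1/8·F = (-9.1570,-10.0000)

Fx=-1.2560 Fy=8.0000 x'=-9.1570 y'=-10.0000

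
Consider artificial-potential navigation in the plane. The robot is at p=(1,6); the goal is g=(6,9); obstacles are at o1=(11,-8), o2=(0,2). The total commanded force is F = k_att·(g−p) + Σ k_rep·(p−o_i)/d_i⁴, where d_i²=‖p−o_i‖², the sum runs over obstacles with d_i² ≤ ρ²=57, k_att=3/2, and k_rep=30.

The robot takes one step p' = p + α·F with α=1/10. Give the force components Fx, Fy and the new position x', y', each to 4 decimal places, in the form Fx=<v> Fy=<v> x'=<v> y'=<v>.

F_att = 3/2·(g−p) = 3/2·(5,3) = (7.5000,4.5000)
o1: d²=296 > ρ²=57 → inactive
o2: d²=17 ≤ ρ²=57; F_rep = 30·(1,4)/17² = (0.1038,0.4152)
F = F_att + ΣF_rep = (7.6038,4.9152)
p' = p + 1/10·F = (1.7604,6.4915)

Fx=7.6038 Fy=4.9152 x'=1.7604 y'=6.4915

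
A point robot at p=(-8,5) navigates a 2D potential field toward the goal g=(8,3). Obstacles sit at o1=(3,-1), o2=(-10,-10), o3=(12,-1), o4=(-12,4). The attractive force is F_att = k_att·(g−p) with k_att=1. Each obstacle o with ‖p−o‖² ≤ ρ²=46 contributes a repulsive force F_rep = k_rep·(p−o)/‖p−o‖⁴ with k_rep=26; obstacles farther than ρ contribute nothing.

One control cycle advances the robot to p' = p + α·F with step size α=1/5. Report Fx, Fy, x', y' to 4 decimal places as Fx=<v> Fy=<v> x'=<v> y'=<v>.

F_att = 1·(g−p) = 1·(16,-2) = (16.0000,-2.0000)
o1: d²=157 > ρ²=46 → inactive
o2: d²=229 > ρ²=46 → inactive
o3: d²=436 > ρ²=46 → inactive
o4: d²=17 ≤ ρ²=46; F_rep = 26·(4,1)/17² = (0.3599,0.0900)
F = F_att + ΣF_rep = (16.3599,-1.9100)
p' = p + 1/5·F = (-4.7280,4.6180)

Fx=16.3599 Fy=-1.9100 x'=-4.7280 y'=4.6180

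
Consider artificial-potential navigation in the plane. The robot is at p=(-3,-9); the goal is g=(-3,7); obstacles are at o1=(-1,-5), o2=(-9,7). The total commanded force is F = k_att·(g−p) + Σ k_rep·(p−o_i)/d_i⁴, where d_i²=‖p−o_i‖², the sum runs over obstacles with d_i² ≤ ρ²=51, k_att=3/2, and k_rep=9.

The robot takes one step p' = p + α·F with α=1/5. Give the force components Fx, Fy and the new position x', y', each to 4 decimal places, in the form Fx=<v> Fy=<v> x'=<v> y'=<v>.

Fx=-0.0450 Fy=23.9100 x'=-3.0090 y'=-4.2180

F_att = 3/2·(g−p) = 3/2·(0,16) = (0.0000,24.0000)
o1: d²=20 ≤ ρ²=51; F_rep = 9·(-2,-4)/20² = (-0.0450,-0.0900)
o2: d²=292 > ρ²=51 → inactive
F = F_att + ΣF_rep = (-0.0450,23.9100)
p' = p + 1/5·F = (-3.0090,-4.2180)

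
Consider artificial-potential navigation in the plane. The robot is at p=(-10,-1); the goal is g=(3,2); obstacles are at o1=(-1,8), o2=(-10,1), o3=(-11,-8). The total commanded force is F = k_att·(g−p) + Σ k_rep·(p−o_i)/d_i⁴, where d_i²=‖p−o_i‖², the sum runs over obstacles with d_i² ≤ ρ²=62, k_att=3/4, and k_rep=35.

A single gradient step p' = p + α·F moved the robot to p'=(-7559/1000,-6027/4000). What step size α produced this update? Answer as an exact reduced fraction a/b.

α = 1/4

F_att = 3/4·(g−p) = 3/4·(13,3) = (9.7500,2.2500)
o1: d²=162 > ρ²=62 → inactive
o2: d²=4 ≤ ρ²=62; F_rep = 35·(0,-2)/4² = (0.0000,-4.3750)
o3: d²=50 ≤ ρ²=62; F_rep = 35·(1,7)/50² = (0.0140,0.0980)
F = F_att + ΣF_rep = (9.7640,-2.0270)
Δp = p'−p = (2.4410,-0.5068); α = Δx/Fx = (2441/1000) / (2441/250) = 1/4
check: Δy/Fy = (-2027/4000) / (-2027/1000) = 1/4 ✓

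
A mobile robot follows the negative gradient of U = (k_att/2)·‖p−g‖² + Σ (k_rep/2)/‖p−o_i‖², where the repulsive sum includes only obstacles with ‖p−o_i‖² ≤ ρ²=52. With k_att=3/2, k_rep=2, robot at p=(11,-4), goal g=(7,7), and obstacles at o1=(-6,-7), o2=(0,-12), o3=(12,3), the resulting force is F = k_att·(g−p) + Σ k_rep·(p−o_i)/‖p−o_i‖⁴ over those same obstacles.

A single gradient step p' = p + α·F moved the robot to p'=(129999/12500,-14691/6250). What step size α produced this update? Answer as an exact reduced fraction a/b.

α = 1/10

F_att = 3/2·(g−p) = 3/2·(-4,11) = (-6.0000,16.5000)
o1: d²=298 > ρ²=52 → inactive
o2: d²=185 > ρ²=52 → inactive
o3: d²=50 ≤ ρ²=52; F_rep = 2·(-1,-7)/50² = (-0.0008,-0.0056)
F = F_att + ΣF_rep = (-6.0008,16.4944)
Δp = p'−p = (-0.6001,1.6494); α = Δx/Fx = (-7501/12500) / (-7501/1250) = 1/10
check: Δy/Fy = (10309/6250) / (10309/625) = 1/10 ✓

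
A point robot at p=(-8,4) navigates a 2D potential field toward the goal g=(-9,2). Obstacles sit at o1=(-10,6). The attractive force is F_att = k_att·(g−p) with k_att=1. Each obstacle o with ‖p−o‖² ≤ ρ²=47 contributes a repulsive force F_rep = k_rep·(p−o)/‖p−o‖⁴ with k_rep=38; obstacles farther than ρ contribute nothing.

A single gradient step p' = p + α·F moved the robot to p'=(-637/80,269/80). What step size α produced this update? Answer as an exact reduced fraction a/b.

α = 1/5

F_att = 1·(g−p) = 1·(-1,-2) = (-1.0000,-2.0000)
o1: d²=8 ≤ ρ²=47; F_rep = 38·(2,-2)/8² = (1.1875,-1.1875)
F = F_att + ΣF_rep = (0.1875,-3.1875)
Δp = p'−p = (0.0375,-0.6375); α = Δx/Fx = (3/80) / (3/16) = 1/5
check: Δy/Fy = (-51/80) / (-51/16) = 1/5 ✓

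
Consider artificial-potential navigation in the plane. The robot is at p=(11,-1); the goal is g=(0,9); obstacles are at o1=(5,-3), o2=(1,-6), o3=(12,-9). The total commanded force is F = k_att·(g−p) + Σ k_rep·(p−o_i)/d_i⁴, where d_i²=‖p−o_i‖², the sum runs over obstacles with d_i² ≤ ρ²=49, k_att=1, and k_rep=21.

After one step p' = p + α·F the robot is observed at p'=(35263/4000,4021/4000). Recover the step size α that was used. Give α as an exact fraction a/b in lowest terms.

α = 1/5

F_att = 1·(g−p) = 1·(-11,10) = (-11.0000,10.0000)
o1: d²=40 ≤ ρ²=49; F_rep = 21·(6,2)/40² = (0.0788,0.0262)
o2: d²=125 > ρ²=49 → inactive
o3: d²=65 > ρ²=49 → inactive
F = F_att + ΣF_rep = (-10.9213,10.0262)
Δp = p'−p = (-2.1843,2.0053); α = Δx/Fx = (-8737/4000) / (-8737/800) = 1/5
check: Δy/Fy = (8021/4000) / (8021/800) = 1/5 ✓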